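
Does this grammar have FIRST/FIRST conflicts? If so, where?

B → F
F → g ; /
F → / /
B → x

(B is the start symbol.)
A FIRST/FIRST conflict occurs when two productions N → α and N → β for the same non-terminal have FIRST(α) ∩ FIRST(β) ≠ ∅ (with ε ∈ FIRST of a nullable right-hand side, so two nullable alternatives also conflict).

FIRST sets of the non-terminals at (or reachable through a nullable prefix from) the front of some alternative:
  FIRST(F) = { '/', 'g' }

Productions for B:
  B → F: FIRST = { '/', 'g' }
  B → x: FIRST = { 'x' }
Productions for F:
  F → g ; /: FIRST = { 'g' }
  F → / /: FIRST = { '/' }

All alternatives of each non-terminal have pairwise disjoint FIRST sets.

Answer: No FIRST/FIRST conflicts.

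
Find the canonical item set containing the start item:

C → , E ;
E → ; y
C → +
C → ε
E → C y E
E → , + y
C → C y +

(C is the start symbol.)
First, augment the grammar with C' → C
I₀ = CLOSURE({ [C' → . C] }):
  [C' → . C] has the dot before C: add [C → . , E ;], [C → . +], [C → .], [C → . C y +]
No further items can be added.

I₀ = { [C → . +], [C → . , E ;], [C → . C y +], [C → .], [C' → . C] }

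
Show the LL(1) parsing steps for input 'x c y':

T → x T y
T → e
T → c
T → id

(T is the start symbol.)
Stack is shown with the top on the left.

Stack    Input    Action
------------------------
T $      x c y $  output T → x T y
x T y $  x c y $  match 'x'
T y $    c y $    output T → c
c y $    c y $    match 'c'
y $      y $      match 'y'
$        $        accept

The string is accepted.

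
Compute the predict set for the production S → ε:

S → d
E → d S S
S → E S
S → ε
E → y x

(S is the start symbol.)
PREDICT(S → ε) = (FIRST(RHS) \ {ε}) ∪ (FOLLOW(S) if ε ∈ FIRST(RHS), i.e. RHS ⇒* ε)
The right-hand side is ε (FIRST(ε) = { ε }), so the predict set is FOLLOW(S) = { $, 'd', 'y' }
PREDICT(S → ε) = { $, 'd', 'y' }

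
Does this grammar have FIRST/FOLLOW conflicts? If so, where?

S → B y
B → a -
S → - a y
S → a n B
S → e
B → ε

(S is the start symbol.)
Nullable non-terminals: B.

B: nullable alternative(s) B → ε; FOLLOW(B) = { $, 'y' }
  B → a -: FIRST \ {ε} = { 'a' } — disjoint from FOLLOW(B)
  B → ε: FIRST \ {ε} = { } — this is the only nullable alternative, skip

S has no nullable alternative, so no FIRST/FOLLOW check is needed there.

No FIRST/FOLLOW conflicts found.

Answer: No FIRST/FOLLOW conflicts.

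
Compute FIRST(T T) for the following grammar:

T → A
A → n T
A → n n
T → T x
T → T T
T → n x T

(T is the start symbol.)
{ 'n' }

FIRST sets of the non-terminals involved (from the grammar, by fixed-point iteration):
  FIRST(T) = { 'n' }

To compute FIRST(T T), process the symbols left to right:
Symbol T is a non-terminal. Add FIRST(T) \ {ε} = { 'n' }
T is not nullable (ε ∉ FIRST(T)), so stop here.
FIRST(T T) = { 'n' }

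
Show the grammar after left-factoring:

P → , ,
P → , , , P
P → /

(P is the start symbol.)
P → , , P'
P' → ε
P' → , P
P → /

Left-factoring transforms A → αβ₁ | αβ₂ into A → αA' and A' → β₁ | β₂
(α is the longest common prefix among the alternatives). Repeat until
no nonterminal has two alternatives with a common prefix.

Round 1: P has alternatives sharing prefix ', ,'. Introduce P': P → , , P'
  Add: P' → ε
  Add: P' → , P

No remaining common prefixes — done.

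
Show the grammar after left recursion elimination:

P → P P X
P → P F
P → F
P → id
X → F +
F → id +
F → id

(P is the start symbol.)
P → F P'
P → id P'
P' → P X P'
P' → F P'
P' → ε
X → F +
F → id +
F → id

P is directly left-recursive. The standard transformation for
  A → A α₁ | ... | A α_m | β₁ | ... | β_n
is
  A  → β₁ A' | ... | β_n A'
  A' → α₁ A' | ... | α_m A' | ε

P → F becomes P → F P'
P → id becomes P → id P'
P → P P X becomes P' → P X P'
P → P F becomes P' → F P'
Add P' → ε

Productions for other non-terminals are unchanged:
  X → F +
  F → id +
  F → id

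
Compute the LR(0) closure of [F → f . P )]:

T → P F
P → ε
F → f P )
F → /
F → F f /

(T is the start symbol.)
Start with: [F → f . P )]
  [F → f . P )] has the dot before P: add [P → .]
No further items can be added.

CLOSURE = { [F → f . P )], [P → .] }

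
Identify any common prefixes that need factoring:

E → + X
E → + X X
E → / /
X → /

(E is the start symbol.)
Left-factoring is needed when two productions for the same non-terminal
share a common prefix on the right-hand side.

Productions for E:
  E → + X
  E → + X X
  E → / /

Found common prefix '+ X' in productions for E

Answer: Yes, E has productions with common prefix '+ X'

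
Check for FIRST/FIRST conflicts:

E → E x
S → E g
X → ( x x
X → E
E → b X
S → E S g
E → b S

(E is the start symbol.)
A FIRST/FIRST conflict occurs when two productions N → α and N → β for the same non-terminal have FIRST(α) ∩ FIRST(β) ≠ ∅ (with ε ∈ FIRST of a nullable right-hand side, so two nullable alternatives also conflict).

FIRST sets of the non-terminals at (or reachable through a nullable prefix from) the front of some alternative:
  FIRST(E) = { 'b' }

Productions for E:
  E → E x: FIRST = { 'b' }
  E → b X: FIRST = { 'b' }
  E → b S: FIRST = { 'b' }
Productions for S:
  S → E g: FIRST = { 'b' }
  S → E S g: FIRST = { 'b' }
Productions for X:
  X → ( x x: FIRST = { '(' }
  X → E: FIRST = { 'b' }

Conflict for E: E → E x and E → b X
  Overlap: { 'b' }
Conflict for E: E → E x and E → b S
  Overlap: { 'b' }
Conflict for E: E → b X and E → b S
  Overlap: { 'b' }
Conflict for S: S → E g and S → E S g
  Overlap: { 'b' }

Answer: Yes. E → E x / E → b X on { 'b' }; E → E x / E → b S on { 'b' }; E → b X / E → b S on { 'b' }; S → E g / S → E S g on { 'b' }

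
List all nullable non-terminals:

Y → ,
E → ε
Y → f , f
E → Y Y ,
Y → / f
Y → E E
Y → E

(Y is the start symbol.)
A non-terminal is nullable if it can derive ε (the empty string): either it has an ε-production, or it has a production whose right-hand side consists entirely of nullable non-terminals.

ε-productions: E → ε
So E is immediately nullable.
Y → E E: every symbol on the right is nullable, so Y is nullable too.
Every non-terminal is now nullable.
Nullable = { 'E', 'Y' }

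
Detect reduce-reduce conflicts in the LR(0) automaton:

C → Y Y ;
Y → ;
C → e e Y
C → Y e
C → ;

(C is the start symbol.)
Yes — I1: [C → ; .] vs [Y → ; .]

A reduce-reduce conflict occurs when an LR(0) state has two complete items [A → α .] and [B → β .] — both call for a reduction, and with no lookahead the parser cannot choose between them.

Augment with C' → C and build the canonical LR(0) collection (I0 = CLOSURE({[C' → . C]}), then GOTO on every symbol after a dot until no new states appear). It has 11 states:
  I0: { [C → . ;], [C → . Y Y ;], [C → . Y e], [C → . e e Y], [C' → . C], [Y → . ;] }  — shift
  I1: { [C → ; .], [Y → ; .] }  — 2 reduces
  I2: { [C' → C .] }  — accept
  I3: { [C → Y . Y ;], [C → Y . e], [Y → . ;] }  — shift
  I4: { [C → e . e Y] }  — shift
  I5: { [C → e e . Y], [Y → . ;] }  — shift
  I6: { [Y → ; .] }  — reduce
  I7: { [C → e e Y .] }  — reduce
  I8: { [C → Y Y . ;] }  — shift
  I9: { [C → Y e .] }  — reduce
  I10: { [C → Y Y ; .] }  — reduce

I1 contains complete items [C → ; .], [Y → ; .] — reduce-reduce conflict.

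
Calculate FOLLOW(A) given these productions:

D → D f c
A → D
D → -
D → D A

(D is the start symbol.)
To compute FOLLOW(A), find every occurrence of A on a right-hand side N → α A β: add FIRST(β) \ {ε}, and if β is empty or nullable also add FOLLOW(N). Iterate to a fixed point.

In D → D A: A is at the end, add FOLLOW(D)

The FOLLOW sets referred to above (computed the same way, to a fixed point):
  FOLLOW(D) = { $, '-', 'f' }

Taking the union: FOLLOW(A) = { $, '-', 'f' }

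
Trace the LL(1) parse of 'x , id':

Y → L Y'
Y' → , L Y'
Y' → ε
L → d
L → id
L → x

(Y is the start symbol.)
Stack is shown with the top on the left.

Stack     Input     Action
--------------------------
Y $       x , id $  output Y → L Y'
L Y' $    x , id $  output L → x
x Y' $    x , id $  match 'x'
Y' $      , id $    output Y' → , L Y'
, L Y' $  , id $    match ','
L Y' $    id $      output L → id
id Y' $   id $      match 'id'
Y' $      $         output Y' → ε
$         $         accept

The string is accepted.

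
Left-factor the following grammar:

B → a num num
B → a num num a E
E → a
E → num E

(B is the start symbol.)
Left-factoring transforms A → αβ₁ | αβ₂ into A → αA' and A' → β₁ | β₂
(α is the longest common prefix among the alternatives). Repeat until
no nonterminal has two alternatives with a common prefix.

Round 1: B has alternatives sharing prefix 'a num num'. Introduce B': B → a num num B'
  Add: B' → ε
  Add: B' → a E

No remaining common prefixes — done.

Resulting grammar:
B → a num num B'
B' → ε
B' → a E
E → a
E → num E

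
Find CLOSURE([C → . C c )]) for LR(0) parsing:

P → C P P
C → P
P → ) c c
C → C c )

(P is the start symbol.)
{ [C → . C c )], [C → . P], [P → . ) c c], [P → . C P P] }

To compute CLOSURE, for each item [A → α.Bβ] where B is a non-terminal, add [B → .γ] for all productions B → γ; repeat for the newly added items until nothing changes.

Start with: [C → . C c )]
  [C → . C c )] has the dot before C: add [C → . P]
  [C → . P] has the dot before P: add [P → . C P P], [P → . ) c c]
No further items can be added.

CLOSURE = { [C → . C c )], [C → . P], [P → . ) c c], [P → . C P P] }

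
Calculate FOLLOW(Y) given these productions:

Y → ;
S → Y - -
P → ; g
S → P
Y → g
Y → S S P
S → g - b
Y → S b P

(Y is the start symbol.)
{ $, '-' }

To compute FOLLOW(Y), find every occurrence of Y on a right-hand side N → α Y β: add FIRST(β) \ {ε}, and if β is empty or nullable also add FOLLOW(N). Iterate to a fixed point.

Y is the start symbol, so $ ∈ FOLLOW(Y).
In S → Y - -: Y is followed by '-' '-', add FIRST('-' '-') \ {ε} = { '-' }

Taking the union: FOLLOW(Y) = { $, '-' }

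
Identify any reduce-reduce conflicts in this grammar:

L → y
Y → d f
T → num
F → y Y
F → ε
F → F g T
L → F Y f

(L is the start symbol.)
A reduce-reduce conflict occurs when an LR(0) state has two complete items [A → α .] and [B → β .] — both call for a reduction, and with no lookahead the parser cannot choose between them.

Augment with L' → L and build the canonical LR(0) collection (I0 = CLOSURE({[L' → . L]}), then GOTO on every symbol after a dot until no new states appear). It has 12 states:
  I0: { [F → . F g T], [F → . y Y], [F → .], [L → . F Y f], [L → . y], [L' → . L] }  — shift, reduce
  I1: { [F → F . g T], [L → F . Y f], [Y → . d f] }  — shift
  I2: { [L' → L .] }  — accept
  I3: { [F → y . Y], [L → y .], [Y → . d f] }  — shift, reduce
  I4: { [F → y Y .] }  — reduce
  I5: { [Y → d . f] }  — shift
  I6: { [Y → d f .] }  — reduce
  I7: { [L → F Y . f] }  — shift
  I8: { [F → F g . T], [T → . num] }  — shift
  I9: { [F → F g T .] }  — reduce
  I10: { [T → num .] }  — reduce
  I11: { [L → F Y f .] }  — reduce

No state contains more than one complete item.

Answer: No reduce-reduce conflicts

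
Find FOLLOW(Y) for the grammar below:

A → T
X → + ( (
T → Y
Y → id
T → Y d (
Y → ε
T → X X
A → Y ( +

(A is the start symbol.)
{ $, '(', 'd' }

To compute FOLLOW(Y), find every occurrence of Y on a right-hand side N → α Y β: add FIRST(β) \ {ε}, and if β is empty or nullable also add FOLLOW(N). Iterate to a fixed point.

In T → Y: Y is at the end, add FOLLOW(T)
In T → Y d (: Y is followed by d '(', add FIRST(d '(') \ {ε} = { 'd' }
In A → Y ( +: Y is followed by '(' '+', add FIRST('(' '+') \ {ε} = { '(' }

The FOLLOW sets referred to above (computed the same way, to a fixed point):
  FOLLOW(T) = { $ }

Taking the union: FOLLOW(Y) = { $, '(', 'd' }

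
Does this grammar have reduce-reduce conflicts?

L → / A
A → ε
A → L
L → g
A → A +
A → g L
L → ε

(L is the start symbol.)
Augment with L' → L and build the canonical LR(0) collection (I0 = CLOSURE({[L' → . L]}), then GOTO on every symbol after a dot until no new states appear). It has 9 states:
  I0: { [L → . / A], [L → . g], [L → .], [L' → . L] }  — shift, reduce
  I1: { [A → . A +], [A → . L], [A → . g L], [A → .], [L → . / A], [L → . g], [L → .], [L → / . A] }  — shift, 2 reduces
  I2: { [L' → L .] }  — accept
  I3: { [L → g .] }  — reduce
  I4: { [A → A . +], [L → / A .] }  — shift, reduce
  I5: { [A → L .] }  — reduce
  I6: { [A → g . L], [L → . / A], [L → . g], [L → .], [L → g .] }  — shift, 2 reduces
  I7: { [A → g L .] }  — reduce
  I8: { [A → A + .] }  — reduce

I1 contains complete items [A → .], [L → .] — reduce-reduce conflict.
I6 contains complete items [L → .], [L → g .] — reduce-reduce conflict.

Answer: Yes — I1: [A → .] vs [L → .]; I6: [L → .] vs [L → g .]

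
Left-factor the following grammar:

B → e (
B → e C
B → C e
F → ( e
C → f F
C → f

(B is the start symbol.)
B → e B'
B' → (
B' → C
B → C e
F → ( e
C → f C'
C' → F
C' → ε

Left-factoring transforms A → αβ₁ | αβ₂ into A → αA' and A' → β₁ | β₂
(α is the longest common prefix among the alternatives). Repeat until
no nonterminal has two alternatives with a common prefix.

Round 1: B has alternatives sharing prefix 'e'. Introduce B': B → e B'
  Add: B' → (
  Add: B' → C

Round 2: C has alternatives sharing prefix 'f'. Introduce C': C → f C'
  Add: C' → F
  Add: C' → ε

No remaining common prefixes — done.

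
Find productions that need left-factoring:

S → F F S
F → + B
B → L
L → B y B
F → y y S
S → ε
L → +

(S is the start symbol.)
No, left-factoring is not needed

Left-factoring is needed when two productions for the same non-terminal
share a common prefix on the right-hand side.

Productions for S:
  S → F F S
  S → ε
Productions for F:
  F → + B
  F → y y S
Productions for L:
  L → B y B
  L → +

No common prefixes found.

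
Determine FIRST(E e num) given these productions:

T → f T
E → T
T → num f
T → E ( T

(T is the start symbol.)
FIRST sets of the non-terminals involved (from the grammar, by fixed-point iteration):
  FIRST(E) = { 'f', 'num' }

To compute FIRST(E e num), process the symbols left to right:
Symbol E is a non-terminal. Add FIRST(E) \ {ε} = { 'f', 'num' }
E is not nullable (ε ∉ FIRST(E)), so stop here.
FIRST(E e num) = { 'f', 'num' }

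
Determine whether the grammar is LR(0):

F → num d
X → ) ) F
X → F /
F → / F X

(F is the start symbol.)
A grammar is LR(0) if no state in the canonical LR(0) collection has:
  - both a shift item (dot before a terminal) and a complete item (shift-reduce conflict), or
  - two or more complete items (reduce-reduce conflict; the accept item [F' → F .] counts as a complete item here).

Augment with F' → F and build the canonical LR(0) collection (I0 = CLOSURE({[F' → . F]}), then GOTO on every symbol after a dot until no new states appear). It has 12 states:
  I0: { [F → . / F X], [F → . num d], [F' → . F] }  — shift
  I1: { [F → . / F X], [F → . num d], [F → / . F X] }  — shift
  I2: { [F' → F .] }  — accept
  I3: { [F → num . d] }  — shift
  I4: { [F → num d .] }  — reduce
  I5: { [F → . / F X], [F → . num d], [F → / F . X], [X → . ) ) F], [X → . F /] }  — shift
  I6: { [X → ) . ) F] }  — shift
  I7: { [X → F . /] }  — shift
  I8: { [F → / F X .] }  — reduce
  I9: { [X → F / .] }  — reduce
  I10: { [F → . / F X], [F → . num d], [X → ) ) . F] }  — shift
  I11: { [X → ) ) F .] }  — reduce

Every state is either a pure shift/goto state or contains exactly one complete item and nothing to shift — no conflicts. The grammar is LR(0).

Answer: Yes, the grammar is LR(0)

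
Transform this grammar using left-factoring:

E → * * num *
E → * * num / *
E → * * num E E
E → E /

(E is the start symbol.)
E → * * num E'
E' → *
E' → / *
E' → E E
E → E /

Left-factoring transforms A → αβ₁ | αβ₂ into A → αA' and A' → β₁ | β₂
(α is the longest common prefix among the alternatives). Repeat until
no nonterminal has two alternatives with a common prefix.

Round 1: E has alternatives sharing prefix '* * num'. Introduce E': E → * * num E'
  Add: E' → *
  Add: E' → / *
  Add: E' → E E

No remaining common prefixes — done.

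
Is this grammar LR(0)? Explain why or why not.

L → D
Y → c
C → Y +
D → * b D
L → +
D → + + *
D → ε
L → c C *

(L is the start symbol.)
A grammar is LR(0) if no state in the canonical LR(0) collection has:
  - both a shift item (dot before a terminal) and a complete item (shift-reduce conflict), or
  - two or more complete items (reduce-reduce conflict; the accept item [L' → L .] counts as a complete item here).

Augment with L' → L and build the canonical LR(0) collection (I0 = CLOSURE({[L' → . L]}), then GOTO on every symbol after a dot until no new states appear). It has 16 states:
  I0: { [D → . * b D], [D → . + + *], [D → .], [L → . +], [L → . D], [L → . c C *], [L' → . L] }  — shift, reduce
  I1: { [D → * . b D] }  — shift
  I2: { [D → + . + *], [L → + .] }  — shift, reduce
  I3: { [L → D .] }  — reduce
  I4: { [L' → L .] }  — accept
  I5: { [C → . Y +], [L → c . C *], [Y → . c] }  — shift
  I6: { [L → c C . *] }  — shift
  I7: { [C → Y . +] }  — shift
  I8: { [Y → c .] }  — reduce
  I9: { [C → Y + .] }  — reduce
  I10: { [L → c C * .] }  — reduce
  I11: { [D → + + . *] }  — shift
  I12: { [D → + + * .] }  — reduce
  I13: { [D → * b . D], [D → . * b D], [D → . + + *], [D → .] }  — shift, reduce
  I14: { [D → + . + *] }  — shift
  I15: { [D → * b D .] }  — reduce

Conflict in state I0:
  Shift-reduce conflict between [D → .] and [D → . * b D]
So the grammar is NOT LR(0).

Answer: No. Shift-reduce conflict between [D → .] and [D → . * b D]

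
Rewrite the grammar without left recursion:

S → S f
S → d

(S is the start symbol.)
S → d S'
S' → f S'
S' → ε

S is directly left-recursive. The standard transformation for
  A → A α₁ | ... | A α_m | β₁ | ... | β_n
is
  A  → β₁ A' | ... | β_n A'
  A' → α₁ A' | ... | α_m A' | ε

S → d becomes S → d S'
S → S f becomes S' → f S'
Add S' → ε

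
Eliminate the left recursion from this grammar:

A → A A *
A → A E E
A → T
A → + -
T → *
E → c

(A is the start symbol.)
A → T A'
A → + - A'
A' → A * A'
A' → E E A'
A' → ε
T → *
E → c

A is directly left-recursive. The standard transformation for
  A → A α₁ | ... | A α_m | β₁ | ... | β_n
is
  A  → β₁ A' | ... | β_n A'
  A' → α₁ A' | ... | α_m A' | ε

A → T becomes A → T A'
A → + - becomes A → + - A'
A → A A * becomes A' → A * A'
A → A E E becomes A' → E E A'
Add A' → ε

Productions for other non-terminals are unchanged:
  T → *
  E → c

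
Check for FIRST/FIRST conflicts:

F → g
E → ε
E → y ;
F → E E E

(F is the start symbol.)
No FIRST/FIRST conflicts.

FIRST sets of the non-terminals at (or reachable through a nullable prefix from) the front of some alternative:
  FIRST(E) = { 'y', ε }

Productions for F:
  F → g: FIRST = { 'g' }
  F → E E E: FIRST = { 'y', ε }
Productions for E:
  E → ε: FIRST = { ε }
  E → y ;: FIRST = { 'y' }

All alternatives of each non-terminal have pairwise disjoint FIRST sets.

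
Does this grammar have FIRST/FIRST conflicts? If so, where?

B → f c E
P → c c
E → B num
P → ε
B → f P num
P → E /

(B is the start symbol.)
A FIRST/FIRST conflict occurs when two productions N → α and N → β for the same non-terminal have FIRST(α) ∩ FIRST(β) ≠ ∅ (with ε ∈ FIRST of a nullable right-hand side, so two nullable alternatives also conflict).

FIRST sets of the non-terminals at (or reachable through a nullable prefix from) the front of some alternative:
  FIRST(E) = { 'f' }

Productions for B:
  B → f c E: FIRST = { 'f' }
  B → f P num: FIRST = { 'f' }
Productions for P:
  P → c c: FIRST = { 'c' }
  P → ε: FIRST = { ε }
  P → E /: FIRST = { 'f' }
E has only one production, so no FIRST/FIRST conflict is possible there.

Conflict for B: B → f c E and B → f P num
  Overlap: { 'f' }

Answer: Yes. B → f c E / B → f P num on { 'f' }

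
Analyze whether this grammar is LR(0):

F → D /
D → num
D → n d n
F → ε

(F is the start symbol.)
A grammar is LR(0) if no state in the canonical LR(0) collection has:
  - both a shift item (dot before a terminal) and a complete item (shift-reduce conflict), or
  - two or more complete items (reduce-reduce conflict; the accept item [F' → F .] counts as a complete item here).

Augment with F' → F and build the canonical LR(0) collection (I0 = CLOSURE({[F' → . F]}), then GOTO on every symbol after a dot until no new states appear). It has 8 states:
  I0: { [D → . n d n], [D → . num], [F → . D /], [F → .], [F' → . F] }  — shift, reduce
  I1: { [F → D . /] }  — shift
  I2: { [F' → F .] }  — accept
  I3: { [D → n . d n] }  — shift
  I4: { [D → num .] }  — reduce
  I5: { [D → n d . n] }  — shift
  I6: { [D → n d n .] }  — reduce
  I7: { [F → D / .] }  — reduce

Conflict in state I0:
  Shift-reduce conflict between [F → .] and [D → . n d n]
So the grammar is NOT LR(0).

Answer: No. Shift-reduce conflict between [F → .] and [D → . n d n]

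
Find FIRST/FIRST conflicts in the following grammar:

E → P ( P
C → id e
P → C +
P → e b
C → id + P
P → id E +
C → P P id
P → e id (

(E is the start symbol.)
Yes. C → id e / C → id '+' P on { 'id' }; C → id e / C → P P id on { 'id' }; C → id '+' P / C → P P id on { 'id' }; P → C '+' / P → e b on { 'e' }; P → C '+' / P → id E '+' on { 'id' }; P → C '+' / P → e id '(' on { 'e' }; P → e b / P → e id '(' on { 'e' }

A FIRST/FIRST conflict occurs when two productions N → α and N → β for the same non-terminal have FIRST(α) ∩ FIRST(β) ≠ ∅ (with ε ∈ FIRST of a nullable right-hand side, so two nullable alternatives also conflict).

FIRST sets of the non-terminals at (or reachable through a nullable prefix from) the front of some alternative:
  FIRST(P) = { 'e', 'id' }
  FIRST(C) = { 'e', 'id' }

Productions for C:
  C → id e: FIRST = { 'id' }
  C → id + P: FIRST = { 'id' }
  C → P P id: FIRST = { 'e', 'id' }
Productions for P:
  P → C +: FIRST = { 'e', 'id' }
  P → e b: FIRST = { 'e' }
  P → id E +: FIRST = { 'id' }
  P → e id (: FIRST = { 'e' }
E has only one production, so no FIRST/FIRST conflict is possible there.

Conflict for C: C → id e and C → id + P
  Overlap: { 'id' }
Conflict for C: C → id e and C → P P id
  Overlap: { 'id' }
Conflict for C: C → id + P and C → P P id
  Overlap: { 'id' }
Conflict for P: P → C + and P → e b
  Overlap: { 'e' }
Conflict for P: P → C + and P → id E +
  Overlap: { 'id' }
Conflict for P: P → C + and P → e id (
  Overlap: { 'e' }
Conflict for P: P → e b and P → e id (
  Overlap: { 'e' }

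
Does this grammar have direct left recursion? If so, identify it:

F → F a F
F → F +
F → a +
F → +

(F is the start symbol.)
F → F a F: LEFT RECURSIVE (starts with F)
F → F +: LEFT RECURSIVE (starts with F)
F → a +: starts with a
F → +: starts with '+'

The grammar has direct left recursion on: F.

Answer: Yes, F is left-recursive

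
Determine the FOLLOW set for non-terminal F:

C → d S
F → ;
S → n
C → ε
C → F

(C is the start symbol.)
{ $ }

To compute FOLLOW(F), find every occurrence of F on a right-hand side N → α F β: add FIRST(β) \ {ε}, and if β is empty or nullable also add FOLLOW(N). Iterate to a fixed point.

In C → F: F is at the end, add FOLLOW(C)

The FOLLOW sets referred to above (computed the same way, to a fixed point):
  FOLLOW(C) = { $ }

Taking the union: FOLLOW(F) = { $ }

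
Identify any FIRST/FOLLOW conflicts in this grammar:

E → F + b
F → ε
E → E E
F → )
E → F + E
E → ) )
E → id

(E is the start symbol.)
A FIRST/FOLLOW conflict occurs when a non-terminal N has a nullable alternative N → β (β ⇒* ε) and another alternative N → α with FIRST(α) ∩ FOLLOW(N) ≠ ∅: on such a lookahead the parser cannot decide between expanding α and letting N vanish via β.

Nullable non-terminals: F.

F: nullable alternative(s) F → ε; FOLLOW(F) = { '+' }
  F → ε: FIRST \ {ε} = { } — this is the only nullable alternative, skip
  F → ): FIRST \ {ε} = { ')' } — disjoint from FOLLOW(F)

E has no nullable alternative, so no FIRST/FOLLOW check is needed there.

No FIRST/FOLLOW conflicts found.

Answer: No FIRST/FOLLOW conflicts.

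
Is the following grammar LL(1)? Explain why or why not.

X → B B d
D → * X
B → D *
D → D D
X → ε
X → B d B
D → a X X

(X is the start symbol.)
No. Predict set conflict for X: { '*', 'a' }

A grammar is LL(1) if for each non-terminal N with multiple productions, the predict sets of those productions are pairwise disjoint, where PREDICT(N → α) = (FIRST(α) \ {ε}) ∪ (FOLLOW(N) if α ⇒* ε).

Relevant sets:
  FIRST(B) = { '*', 'a' }
  FIRST(D) = { '*', 'a' }
  FOLLOW(X) = { $, '*', 'a' }

For X:
  PREDICT(X → B B d) = { '*', 'a' }
  PREDICT(X → ε) = { $, '*', 'a' }
  PREDICT(X → B d B) = { '*', 'a' }
For D:
  PREDICT(D → '*' X) = { '*' }
  PREDICT(D → D D) = { '*', 'a' }
  PREDICT(D → a X X) = { 'a' }
B has a single production, so nothing to check there.

Conflict found: Predict set conflict for X: { '*', 'a' }
The grammar is NOT LL(1).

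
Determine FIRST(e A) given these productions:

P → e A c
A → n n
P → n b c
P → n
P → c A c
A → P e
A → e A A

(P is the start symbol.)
To compute FIRST(e A), process the symbols left to right:
Symbol e is a terminal. Add 'e' and stop.
FIRST(e A) = { 'e' }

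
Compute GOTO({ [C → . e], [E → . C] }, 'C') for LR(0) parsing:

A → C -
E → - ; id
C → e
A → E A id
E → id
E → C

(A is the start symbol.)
{ [E → C .] }

GOTO(I, 'C') = CLOSURE({ [A → αX.β] : [A → α.Xβ] ∈ I, X = 'C' })

Items with dot before 'C', with the dot advanced:
  [E → . C] → [E → C .]
Closure adds nothing (no advanced item has the dot before a non-terminal).

GOTO = { [E → C .] }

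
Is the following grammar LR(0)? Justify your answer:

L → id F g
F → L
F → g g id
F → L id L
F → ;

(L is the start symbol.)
No. Shift-reduce conflict between [F → L .] and [F → L . id L]

Augment with L' → L and build the canonical LR(0) collection (I0 = CLOSURE({[L' → . L]}), then GOTO on every symbol after a dot until no new states appear). It has 12 states:
  I0: { [L → . id F g], [L' → . L] }  — shift
  I1: { [L' → L .] }  — accept
  I2: { [F → . ;], [F → . L id L], [F → . L], [F → . g g id], [L → . id F g], [L → id . F g] }  — shift
  I3: { [F → ; .] }  — reduce
  I4: { [L → id F . g] }  — shift
  I5: { [F → L . id L], [F → L .] }  — shift, reduce
  I6: { [F → g . g id] }  — shift
  I7: { [F → g g . id] }  — shift
  I8: { [F → g g id .] }  — reduce
  I9: { [F → L id . L], [L → . id F g] }  — shift
  I10: { [F → L id L .] }  — reduce
  I11: { [L → id F g .] }  — reduce

Conflict in state I5:
  Shift-reduce conflict between [F → L .] and [F → L . id L]
So the grammar is NOT LR(0).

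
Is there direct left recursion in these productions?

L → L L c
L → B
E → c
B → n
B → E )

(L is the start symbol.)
L → L L c: LEFT RECURSIVE (starts with L)
L → B: starts with B
E → c: starts with c
B → n: starts with n
B → E ): starts with E

The grammar has direct left recursion on: L.

Answer: Yes, L is left-recursive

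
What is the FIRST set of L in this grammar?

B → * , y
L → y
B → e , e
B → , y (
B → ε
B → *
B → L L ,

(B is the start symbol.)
{ 'y' }

From L → y:
  - y is a terminal: add 'y' and stop

Collecting: FIRST(L) = { 'y' }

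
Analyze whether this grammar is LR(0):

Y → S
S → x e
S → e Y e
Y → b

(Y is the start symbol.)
Yes, the grammar is LR(0)

Augment with Y' → Y and build the canonical LR(0) collection (I0 = CLOSURE({[Y' → . Y]}), then GOTO on every symbol after a dot until no new states appear). It has 9 states:
  I0: { [S → . e Y e], [S → . x e], [Y → . S], [Y → . b], [Y' → . Y] }  — shift
  I1: { [Y → S .] }  — reduce
  I2: { [Y' → Y .] }  — accept
  I3: { [Y → b .] }  — reduce
  I4: { [S → . e Y e], [S → . x e], [S → e . Y e], [Y → . S], [Y → . b] }  — shift
  I5: { [S → x . e] }  — shift
  I6: { [S → x e .] }  — reduce
  I7: { [S → e Y . e] }  — shift
  I8: { [S → e Y e .] }  — reduce

Every state is either a pure shift/goto state or contains exactly one complete item and nothing to shift — no conflicts. The grammar is LR(0).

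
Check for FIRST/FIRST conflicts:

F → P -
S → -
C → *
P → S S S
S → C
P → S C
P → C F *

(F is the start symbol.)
Yes. P → S S S / P → S C on { '*', '-' }; P → S S S / P → C F '*' on { '*' }; P → S C / P → C F '*' on { '*' }

FIRST sets of the non-terminals at (or reachable through a nullable prefix from) the front of some alternative:
  FIRST(C) = { '*' }
  FIRST(S) = { '*', '-' }

Productions for S:
  S → -: FIRST = { '-' }
  S → C: FIRST = { '*' }
Productions for P:
  P → S S S: FIRST = { '*', '-' }
  P → S C: FIRST = { '*', '-' }
  P → C F *: FIRST = { '*' }
F, C have only one production, so no FIRST/FIRST conflict is possible there.

Conflict for P: P → S S S and P → S C
  Overlap: { '*', '-' }
Conflict for P: P → S S S and P → C F *
  Overlap: { '*' }
Conflict for P: P → S C and P → C F *
  Overlap: { '*' }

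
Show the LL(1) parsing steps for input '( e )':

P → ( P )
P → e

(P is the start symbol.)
LL(1) parsing maintains a stack (initially the start symbol over $) and the input. At each step: if the stack top is a terminal, match it against the current input token; if it is a non-terminal N, replace it with the RHS of M[N, lookahead] (the unique production whose predict set contains the lookahead).

Stack is shown with the top on the left.

Stack    Input    Action
------------------------
P $      ( e ) $  output P → ( P )
( P ) $  ( e ) $  match '('
P ) $    e ) $    output P → e
e ) $    e ) $    match 'e'
) $      ) $      match ')'
$        $        accept

The string is accepted.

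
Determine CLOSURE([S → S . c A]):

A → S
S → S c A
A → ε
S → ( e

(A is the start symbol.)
To compute CLOSURE, for each item [A → α.Bβ] where B is a non-terminal, add [B → .γ] for all productions B → γ; repeat for the newly added items until nothing changes.

Start with: [S → S . c A]
The dot precedes the terminal c, so nothing is added.

CLOSURE = { [S → S . c A] }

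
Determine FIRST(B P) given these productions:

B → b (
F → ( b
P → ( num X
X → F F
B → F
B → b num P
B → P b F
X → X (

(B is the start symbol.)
{ '(', 'b' }

FIRST sets of the non-terminals involved (from the grammar, by fixed-point iteration):
  FIRST(B) = { '(', 'b' }

To compute FIRST(B P), process the symbols left to right:
Symbol B is a non-terminal. Add FIRST(B) \ {ε} = { '(', 'b' }
B is not nullable (ε ∉ FIRST(B)), so stop here.
FIRST(B P) = { '(', 'b' }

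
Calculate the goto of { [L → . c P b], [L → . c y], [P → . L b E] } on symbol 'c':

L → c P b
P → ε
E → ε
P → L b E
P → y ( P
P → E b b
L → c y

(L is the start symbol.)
{ [E → .], [L → . c P b], [L → . c y], [L → c . P b], [L → c . y], [P → . E b b], [P → . L b E], [P → . y ( P], [P → .] }

GOTO(I, 'c') = CLOSURE({ [A → αX.β] : [A → α.Xβ] ∈ I, X = 'c' })

Items with dot before 'c', with the dot advanced:
  [L → . c P b] → [L → c . P b]
  [L → . c y] → [L → c . y]
Closure of the advanced items:
  [L → c . P b] has the dot before P: add [P → .], [P → . L b E], [P → . y ( P], [P → . E b b]
  [P → . L b E] has the dot before L: add [L → . c P b], [L → . c y]
  [P → . E b b] has the dot before E: add [E → .]

GOTO = { [E → .], [L → . c P b], [L → . c y], [L → c . P b], [L → c . y], [P → . E b b], [P → . L b E], [P → . y ( P], [P → .] }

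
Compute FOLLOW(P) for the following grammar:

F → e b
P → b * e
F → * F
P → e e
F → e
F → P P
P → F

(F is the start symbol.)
{ $, '*', 'b', 'e' }

In F → P P: P is followed by P, add FIRST(P) \ {ε} = { '*', 'b', 'e' }
In F → P P: P is at the end, add FOLLOW(F)

The FOLLOW sets referred to above (computed the same way, to a fixed point):
  FOLLOW(F) = { $, '*', 'b', 'e' }

Taking the union: FOLLOW(P) = { $, '*', 'b', 'e' }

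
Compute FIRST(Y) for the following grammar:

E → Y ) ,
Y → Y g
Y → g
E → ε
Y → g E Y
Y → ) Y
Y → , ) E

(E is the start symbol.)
From Y → Y g:
  - Y is the symbol being defined: contributes nothing new
    Y is not nullable, so stop
From Y → g:
  - g is a terminal: add 'g' and stop
From Y → g E Y:
  - g is a terminal: add 'g' and stop
From Y → ) Y:
  - ')' is a terminal: add ')' and stop
From Y → , ) E:
  - ',' is a terminal: add ',' and stop

Collecting: FIRST(Y) = { ')', ',', 'g' }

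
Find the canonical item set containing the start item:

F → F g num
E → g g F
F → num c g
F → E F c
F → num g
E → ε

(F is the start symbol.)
{ [E → . g g F], [E → .], [F → . E F c], [F → . F g num], [F → . num c g], [F → . num g], [F' → . F] }

First, augment the grammar with F' → F
I₀ = CLOSURE({ [F' → . F] }):
  [F' → . F] has the dot before F: add [F → . F g num], [F → . num c g], [F → . E F c], [F → . num g]
  [F → . E F c] has the dot before E: add [E → . g g F], [E → .]
No further items can be added.

I₀ = { [E → . g g F], [E → .], [F → . E F c], [F → . F g num], [F → . num c g], [F → . num g], [F' → . F] }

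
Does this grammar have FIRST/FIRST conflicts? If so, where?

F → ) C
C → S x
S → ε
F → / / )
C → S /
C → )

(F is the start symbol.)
FIRST sets of the non-terminals at (or reachable through a nullable prefix from) the front of some alternative:
  FIRST(S) = { ε }

Productions for F:
  F → ) C: FIRST = { ')' }
  F → / / ): FIRST = { '/' }
Productions for C:
  C → S x: FIRST = { 'x' }
  C → S /: FIRST = { '/' }
  C → ): FIRST = { ')' }
S has only one production, so no FIRST/FIRST conflict is possible there.

All alternatives of each non-terminal have pairwise disjoint FIRST sets.

Answer: No FIRST/FIRST conflicts.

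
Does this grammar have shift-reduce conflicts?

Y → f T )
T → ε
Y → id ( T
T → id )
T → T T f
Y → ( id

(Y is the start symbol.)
A shift-reduce conflict occurs when an LR(0) state has both:
  - a complete (reduce) item [A → α .] (dot at the end), and
  - a shift item [B → β . c γ] (dot before a terminal).

Augment with Y' → Y and build the canonical LR(0) collection (I0 = CLOSURE({[Y' → . Y]}), then GOTO on every symbol after a dot until no new states appear). It has 14 states:
  I0: { [Y → . ( id], [Y → . f T )], [Y → . id ( T], [Y' → . Y] }  — shift
  I1: { [Y → ( . id] }  — shift
  I2: { [Y' → Y .] }  — accept
  I3: { [T → . T T f], [T → . id )], [T → .], [Y → f . T )] }  — shift, reduce
  I4: { [Y → id . ( T] }  — shift
  I5: { [T → . T T f], [T → . id )], [T → .], [Y → id ( . T] }  — shift, reduce
  I6: { [T → . T T f], [T → . id )], [T → .], [T → T . T f], [Y → id ( T .] }  — shift, 2 reduces
  I7: { [T → id . )] }  — shift
  I8: { [T → id ) .] }  — reduce
  I9: { [T → . T T f], [T → . id )], [T → .], [T → T . T f], [T → T T . f] }  — shift, reduce
  I10: { [T → T T f .] }  — reduce
  I11: { [T → . T T f], [T → . id )], [T → .], [T → T . T f], [Y → f T . )] }  — shift, reduce
  I12: { [Y → f T ) .] }  — reduce
  I13: { [Y → ( id .] }  — reduce

I3 contains reduce item [T → .] and shift item [T → . id )] — shift-reduce conflict.
I5 contains reduce item [T → .] and shift item [T → . id )] — shift-reduce conflict.
I6 contains reduce items [T → .], [Y → id ( T .] and shift item [T → . id )] — shift-reduce conflict.
I9 contains reduce item [T → .] and shift items [T → T T . f], [T → . id )] — shift-reduce conflict.
I11 contains reduce item [T → .] and shift items [T → . id )], [Y → f T . )] — shift-reduce conflict.

Answer: Yes — I3: [T → .] vs [T → . id )]; I5: [T → .] vs [T → . id )]; I6: [T → .] vs [T → . id )]; I9: [T → .] vs [T → T T . f]; I11: [T → .] vs [T → . id )]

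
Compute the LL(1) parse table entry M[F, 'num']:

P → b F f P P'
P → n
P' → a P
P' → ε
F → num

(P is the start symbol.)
To find M[F, 'num'], we find productions for F where 'num' is in the predict set (PREDICT(N → α) = (FIRST(α) \ {ε}) ∪ (FOLLOW(N) if α ⇒* ε)).

F → num: PREDICT = { 'num' }
  'num' is in predict set, so this production goes in M[F, 'num']

M[F, 'num'] = F → num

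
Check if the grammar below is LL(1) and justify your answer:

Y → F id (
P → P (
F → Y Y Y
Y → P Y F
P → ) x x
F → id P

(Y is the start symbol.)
No. Predict set conflict for Y: { ')' }

Relevant sets:
  FIRST(F) = { ')', 'id' }
  FIRST(P) = { ')' }
  FIRST(Y) = { ')', 'id' }

For Y:
  PREDICT(Y → F id '(') = { ')', 'id' }
  PREDICT(Y → P Y F) = { ')' }
For P:
  PREDICT(P → P '(') = { ')' }
  PREDICT(P → ')' x x) = { ')' }
For F:
  PREDICT(F → Y Y Y) = { ')', 'id' }
  PREDICT(F → id P) = { 'id' }

Conflict found: Predict set conflict for Y: { ')' }
The grammar is NOT LL(1).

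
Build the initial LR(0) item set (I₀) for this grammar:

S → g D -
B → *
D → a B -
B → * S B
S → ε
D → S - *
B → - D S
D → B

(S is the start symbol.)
First, augment the grammar with S' → S
I₀ = CLOSURE({ [S' → . S] }):
  [S' → . S] has the dot before S: add [S → . g D -], [S → .]
No further items can be added.

I₀ = { [S → . g D -], [S → .], [S' → . S] }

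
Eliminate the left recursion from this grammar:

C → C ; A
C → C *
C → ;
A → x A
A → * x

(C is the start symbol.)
C is directly left-recursive. The standard transformation for
  A → A α₁ | ... | A α_m | β₁ | ... | β_n
is
  A  → β₁ A' | ... | β_n A'
  A' → α₁ A' | ... | α_m A' | ε

C → ; becomes C → ; C'
C → C ; A becomes C' → ; A C'
C → C * becomes C' → * C'
Add C' → ε

Productions for other non-terminals are unchanged:
  A → x A
  A → * x

Resulting grammar:
C → ; C'
C' → ; A C'
C' → * C'
C' → ε
A → x A
A → * x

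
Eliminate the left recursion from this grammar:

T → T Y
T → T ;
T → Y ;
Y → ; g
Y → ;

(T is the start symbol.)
T → Y ; T'
T' → Y T'
T' → ; T'
T' → ε
Y → ; g
Y → ;

T is directly left-recursive. The standard transformation for
  A → A α₁ | ... | A α_m | β₁ | ... | β_n
is
  A  → β₁ A' | ... | β_n A'
  A' → α₁ A' | ... | α_m A' | ε

T → Y ; becomes T → Y ; T'
T → T Y becomes T' → Y T'
T → T ; becomes T' → ; T'
Add T' → ε

Productions for other non-terminals are unchanged:
  Y → ; g
  Y → ;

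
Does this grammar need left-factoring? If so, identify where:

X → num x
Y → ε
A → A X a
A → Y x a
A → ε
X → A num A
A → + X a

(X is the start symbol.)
Left-factoring is needed when two productions for the same non-terminal
share a common prefix on the right-hand side.

Productions for X:
  X → num x
  X → A num A
Productions for A:
  A → A X a
  A → Y x a
  A → ε
  A → + X a

No common prefixes found.

Answer: No, left-factoring is not needed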